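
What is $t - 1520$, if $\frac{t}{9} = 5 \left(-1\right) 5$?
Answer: $-1745$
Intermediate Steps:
$t = -225$ ($t = 9 \cdot 5 \left(-1\right) 5 = 9 \left(\left(-5\right) 5\right) = 9 \left(-25\right) = -225$)
$t - 1520 = -225 - 1520 = -1745$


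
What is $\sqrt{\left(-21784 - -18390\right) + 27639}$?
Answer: $\sqrt{24245} \approx 155.71$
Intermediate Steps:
$\sqrt{\left(-21784 - -18390\right) + 27639} = \sqrt{\left(-21784 + 18390\right) + 27639} = \sqrt{-3394 + 27639} = \sqrt{24245}$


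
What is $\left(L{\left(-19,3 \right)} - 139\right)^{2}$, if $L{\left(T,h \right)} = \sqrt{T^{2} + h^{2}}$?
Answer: $\left(139 - \sqrt{370}\right)^{2} \approx 14344.0$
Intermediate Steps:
$\left(L{\left(-19,3 \right)} - 139\right)^{2} = \left(\sqrt{\left(-19\right)^{2} + 3^{2}} - 139\right)^{2} = \left(\sqrt{361 + 9} - 139\right)^{2} = \left(\sqrt{370} - 139\right)^{2} = \left(-139 + \sqrt{370}\right)^{2}$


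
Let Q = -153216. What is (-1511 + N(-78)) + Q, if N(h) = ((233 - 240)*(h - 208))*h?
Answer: -310883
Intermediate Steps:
N(h) = h*(1456 - 7*h) (N(h) = (-7*(-208 + h))*h = (1456 - 7*h)*h = h*(1456 - 7*h))
(-1511 + N(-78)) + Q = (-1511 + 7*(-78)*(208 - 1*(-78))) - 153216 = (-1511 + 7*(-78)*(208 + 78)) - 153216 = (-1511 + 7*(-78)*286) - 153216 = (-1511 - 156156) - 153216 = -157667 - 153216 = -310883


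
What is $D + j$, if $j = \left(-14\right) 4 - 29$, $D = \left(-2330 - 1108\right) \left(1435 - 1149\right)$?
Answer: $-983353$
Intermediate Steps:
$D = -983268$ ($D = \left(-3438\right) 286 = -983268$)
$j = -85$ ($j = -56 - 29 = -85$)
$D + j = -983268 - 85 = -983353$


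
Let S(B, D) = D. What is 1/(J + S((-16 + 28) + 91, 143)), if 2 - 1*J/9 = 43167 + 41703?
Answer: -1/763669 ≈ -1.3095e-6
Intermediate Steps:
J = -763812 (J = 18 - 9*(43167 + 41703) = 18 - 9*84870 = 18 - 763830 = -763812)
1/(J + S((-16 + 28) + 91, 143)) = 1/(-763812 + 143) = 1/(-763669) = -1/763669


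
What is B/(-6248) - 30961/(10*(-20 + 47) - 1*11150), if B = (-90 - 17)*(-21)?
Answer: 21124621/8497280 ≈ 2.4860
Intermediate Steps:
B = 2247 (B = -107*(-21) = 2247)
B/(-6248) - 30961/(10*(-20 + 47) - 1*11150) = 2247/(-6248) - 30961/(10*(-20 + 47) - 1*11150) = 2247*(-1/6248) - 30961/(10*27 - 11150) = -2247/6248 - 30961/(270 - 11150) = -2247/6248 - 30961/(-10880) = -2247/6248 - 30961*(-1/10880) = -2247/6248 + 30961/10880 = 21124621/8497280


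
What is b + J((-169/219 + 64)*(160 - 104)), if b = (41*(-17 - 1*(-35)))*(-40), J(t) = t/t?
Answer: -29519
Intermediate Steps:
J(t) = 1
b = -29520 (b = (41*(-17 + 35))*(-40) = (41*18)*(-40) = 738*(-40) = -29520)
b + J((-169/219 + 64)*(160 - 104)) = -29520 + 1 = -29519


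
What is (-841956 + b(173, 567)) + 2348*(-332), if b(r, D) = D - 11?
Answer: -1620936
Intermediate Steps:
b(r, D) = -11 + D
(-841956 + b(173, 567)) + 2348*(-332) = (-841956 + (-11 + 567)) + 2348*(-332) = (-841956 + 556) - 779536 = -841400 - 779536 = -1620936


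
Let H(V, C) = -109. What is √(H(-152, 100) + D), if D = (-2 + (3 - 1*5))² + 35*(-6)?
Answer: I*√303 ≈ 17.407*I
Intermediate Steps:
D = -194 (D = (-2 + (3 - 5))² - 210 = (-2 - 2)² - 210 = (-4)² - 210 = 16 - 210 = -194)
√(H(-152, 100) + D) = √(-109 - 194) = √(-303) = I*√303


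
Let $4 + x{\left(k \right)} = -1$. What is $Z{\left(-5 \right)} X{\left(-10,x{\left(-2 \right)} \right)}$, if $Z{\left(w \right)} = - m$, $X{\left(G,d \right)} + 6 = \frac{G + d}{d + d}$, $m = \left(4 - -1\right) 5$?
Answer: $\frac{225}{2} \approx 112.5$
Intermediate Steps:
$m = 25$ ($m = \left(4 + 1\right) 5 = 5 \cdot 5 = 25$)
$x{\left(k \right)} = -5$ ($x{\left(k \right)} = -4 - 1 = -5$)
$X{\left(G,d \right)} = -6 + \frac{G + d}{2 d}$ ($X{\left(G,d \right)} = -6 + \frac{G + d}{d + d} = -6 + \frac{G + d}{2 d}$)
$Z{\left(w \right)} = -25$ ($Z{\left(w \right)} = \left(-1\right) 25 = -25$)
$Z{\left(-5 \right)} X{\left(-10,x{\left(-2 \right)} \right)} = - 25 \frac{-10 - -55}{2 \left(-5\right)} = - 25 \cdot \frac{1}{2} \left(- \frac{1}{5}\right) \left(-10 + 55\right) = - 25 \cdot \frac{1}{2} \left(- \frac{1}{5}\right) 45 = \left(-25\right) \left(- \frac{9}{2}\right) = \frac{225}{2}$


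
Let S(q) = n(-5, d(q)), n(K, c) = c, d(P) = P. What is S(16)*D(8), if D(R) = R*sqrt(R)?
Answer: 256*sqrt(2) ≈ 362.04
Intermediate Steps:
D(R) = R**(3/2)
S(q) = q
S(16)*D(8) = 16*8**(3/2) = 16*(16*sqrt(2)) = 256*sqrt(2)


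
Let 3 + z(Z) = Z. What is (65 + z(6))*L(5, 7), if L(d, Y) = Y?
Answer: 476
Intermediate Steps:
z(Z) = -3 + Z
(65 + z(6))*L(5, 7) = (65 + (-3 + 6))*7 = (65 + 3)*7 = 68*7 = 476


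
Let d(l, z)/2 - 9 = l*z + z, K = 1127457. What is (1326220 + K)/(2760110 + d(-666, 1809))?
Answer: 2453677/354158 ≈ 6.9282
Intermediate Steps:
d(l, z) = 18 + 2*z + 2*l*z (d(l, z) = 18 + 2*(l*z + z) = 18 + 2*(z + l*z) = 18 + (2*z + 2*l*z) = 18 + 2*z + 2*l*z)
(1326220 + K)/(2760110 + d(-666, 1809)) = (1326220 + 1127457)/(2760110 + (18 + 2*1809 + 2*(-666)*1809)) = 2453677/(2760110 + (18 + 3618 - 2409588)) = 2453677/(2760110 - 2405952) = 2453677/354158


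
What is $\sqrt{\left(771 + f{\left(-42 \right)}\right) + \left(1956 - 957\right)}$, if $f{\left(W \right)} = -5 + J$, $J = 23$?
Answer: $2 \sqrt{447} \approx 42.285$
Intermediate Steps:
$f{\left(W \right)} = 18$ ($f{\left(W \right)} = -5 + 23 = 18$)
$\sqrt{\left(771 + f{\left(-42 \right)}\right) + \left(1956 - 957\right)} = \sqrt{\left(771 + 18\right) + \left(1956 - 957\right)} = \sqrt{789 + 999} = \sqrt{1788} = 2 \sqrt{447}$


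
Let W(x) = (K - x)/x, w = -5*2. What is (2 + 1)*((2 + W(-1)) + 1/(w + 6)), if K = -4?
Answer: 57/4 ≈ 14.250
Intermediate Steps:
w = -10
W(x) = (-4 - x)/x
(2 + 1)*((2 + W(-1)) + 1/(w + 6)) = (2 + 1)*((2 + (-4 - 1*(-1))/(-1)) + 1/(-10 + 6)) = 3*((2 - (-4 + 1)) + 1/(-4)) = 3*((2 - 1*(-3)) - ¼) = 3*((2 + 3) - ¼) = 3*(5 - ¼) = 3*(19/4) = 57/4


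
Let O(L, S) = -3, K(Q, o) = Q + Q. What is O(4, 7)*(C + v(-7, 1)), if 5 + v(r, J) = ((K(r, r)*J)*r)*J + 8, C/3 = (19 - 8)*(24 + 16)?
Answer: -4263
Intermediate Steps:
K(Q, o) = 2*Q
C = 1320 (C = 3*((19 - 8)*(24 + 16)) = 3*(11*40) = 3*440 = 1320)
v(r, J) = 3 + 2*J**2*r**2 (v(r, J) = -5 + ((((2*r)*J)*r)*J + 8) = -5 + (((2*J*r)*r)*J + 8) = -5 + ((2*J*r**2)*J + 8) = -5 + (2*J**2*r**2 + 8) = -5 + (8 + 2*J**2*r**2) = 3 + 2*J**2*r**2)
O(4, 7)*(C + v(-7, 1)) = -3*(1320 + (3 + 2*1**2*(-7)**2)) = -3*(1320 + (3 + 2*1*49)) = -3*(1320 + (3 + 98)) = -3*(1320 + 101) = -3*1421 = -4263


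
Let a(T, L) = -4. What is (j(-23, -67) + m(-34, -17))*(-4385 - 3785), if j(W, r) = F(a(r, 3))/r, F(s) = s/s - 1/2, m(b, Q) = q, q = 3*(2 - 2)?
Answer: 4085/67 ≈ 60.970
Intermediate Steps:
q = 0 (q = 3*0 = 0)
m(b, Q) = 0
F(s) = ½ (F(s) = 1 - 1*½ = 1 - ½ = ½)
j(W, r) = 1/(2*r)
(j(-23, -67) + m(-34, -17))*(-4385 - 3785) = ((½)/(-67) + 0)*(-4385 - 3785) = ((½)*(-1/67) + 0)*(-8170) = (-1/134 + 0)*(-8170) = -1/134*(-8170) = 4085/67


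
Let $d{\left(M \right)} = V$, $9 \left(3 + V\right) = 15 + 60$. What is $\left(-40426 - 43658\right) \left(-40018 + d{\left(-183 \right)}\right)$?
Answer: $3364425064$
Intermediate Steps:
$V = \frac{16}{3}$ ($V = -3 + \frac{15 + 60}{9} = -3 + \frac{1}{9} \cdot 75 = -3 + \frac{25}{3} = \frac{16}{3} \approx 5.3333$)
$d{\left(M \right)} = \frac{16}{3}$
$\left(-40426 - 43658\right) \left(-40018 + d{\left(-183 \right)}\right) = \left(-40426 - 43658\right) \left(-40018 + \frac{16}{3}\right) = \left(-84084\right) \left(- \frac{120038}{3}\right) = 3364425064$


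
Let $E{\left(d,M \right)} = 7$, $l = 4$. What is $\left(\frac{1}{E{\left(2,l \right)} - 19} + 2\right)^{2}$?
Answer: $\frac{529}{144} \approx 3.6736$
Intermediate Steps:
$\left(\frac{1}{E{\left(2,l \right)} - 19} + 2\right)^{2} = \left(\frac{1}{7 - 19} + 2\right)^{2} = \left(\frac{1}{-12} + 2\right)^{2} = \left(- \frac{1}{12} + 2\right)^{2} = \left(\frac{23}{12}\right)^{2} = \frac{529}{144}$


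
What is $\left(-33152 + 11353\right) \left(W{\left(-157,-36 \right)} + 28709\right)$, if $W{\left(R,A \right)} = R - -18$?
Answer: $-622797430$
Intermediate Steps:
$W{\left(R,A \right)} = 18 + R$ ($W{\left(R,A \right)} = R + 18 = 18 + R$)
$\left(-33152 + 11353\right) \left(W{\left(-157,-36 \right)} + 28709\right) = \left(-33152 + 11353\right) \left(\left(18 - 157\right) + 28709\right) = - 21799 \left(-139 + 28709\right) = \left(-21799\right) 28570 = -622797430$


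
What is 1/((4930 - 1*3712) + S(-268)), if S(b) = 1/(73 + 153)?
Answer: 226/275269 ≈ 0.00082101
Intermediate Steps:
S(b) = 1/226
1/((4930 - 1*3712) + S(-268)) = 1/((4930 - 1*3712) + 1/226) = 1/((4930 - 3712) + 1/226) = 1/(1218 + 1/226) = 1/(275269/226) = 226/275269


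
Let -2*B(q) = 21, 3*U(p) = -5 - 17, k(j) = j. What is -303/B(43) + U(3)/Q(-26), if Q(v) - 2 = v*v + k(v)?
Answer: 197479/6846 ≈ 28.846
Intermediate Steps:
U(p) = -22/3 (U(p) = (-5 - 17)/3 = (⅓)*(-22) = -22/3)
B(q) = -21/2 (B(q) = -½*21 = -21/2)
Q(v) = 2 + v + v² (Q(v) = 2 + (v*v + v) = 2 + (v² + v) = 2 + (v + v²) = 2 + v + v²)
-303/B(43) + U(3)/Q(-26) = -303/(-21/2) - 22/(3*(2 - 26 + (-26)²)) = -303*(-2/21) - 22/(3*(2 - 26 + 676)) = 202/7 - 22/3/652 = 202/7 - 22/3*1/652 = 202/7 - 11/978 = 197479/6846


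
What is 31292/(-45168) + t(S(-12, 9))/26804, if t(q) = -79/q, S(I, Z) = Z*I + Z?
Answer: -432462280/624258459 ≈ -0.69276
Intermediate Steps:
S(I, Z) = Z + I*Z (S(I, Z) = I*Z + Z = Z + I*Z)
31292/(-45168) + t(S(-12, 9))/26804 = 31292/(-45168) - 79*1/(9*(1 - 12))/26804 = 31292*(-1/45168) - 79/(9*(-11))*(1/26804) = -7823/11292 - 79/(-99)*(1/26804) = -7823/11292 - 79*(-1/99)*(1/26804) = -7823/11292 + (79/99)*(1/26804) = -7823/11292 + 79/2653596 = -432462280/624258459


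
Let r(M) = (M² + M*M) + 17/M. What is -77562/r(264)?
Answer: -20476368/36799505 ≈ -0.55643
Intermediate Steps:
r(M) = 2*M² + 17/M (r(M) = (M² + M²) + 17/M = 2*M² + 17/M)
-77562/r(264) = -77562*264/(17 + 2*264³) = -77562*264/(17 + 2*18399744) = -77562*264/(17 + 36799488) = -77562/((1/264)*36799505) = -77562/36799505/264 = -77562*264/36799505 = -20476368/36799505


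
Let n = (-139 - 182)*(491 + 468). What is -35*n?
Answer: 10774365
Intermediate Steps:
n = -307839 (n = -321*959 = -307839)
-35*n = -35*(-307839) = 10774365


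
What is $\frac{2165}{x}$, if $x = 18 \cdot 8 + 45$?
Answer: $\frac{2165}{189} \approx 11.455$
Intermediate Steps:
$x = 189$ ($x = 144 + 45 = 189$)
$\frac{2165}{x} = \frac{2165}{189}$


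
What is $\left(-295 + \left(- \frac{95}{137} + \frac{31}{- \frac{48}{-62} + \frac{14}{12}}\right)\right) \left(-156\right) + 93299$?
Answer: $\frac{6772418851}{49457} \approx 1.3694 \cdot 10^{5}$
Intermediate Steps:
$\left(-295 + \left(- \frac{95}{137} + \frac{31}{- \frac{48}{-62} + \frac{14}{12}}\right)\right) \left(-156\right) + 93299 = \left(-295 + \left(\left(-95\right) \frac{1}{137} + \frac{31}{\left(-48\right) \left(- \frac{1}{62}\right) + 14 \cdot \frac{1}{12}}\right)\right) \left(-156\right) + 93299 = \left(-295 - \left(\frac{95}{137} - \frac{31}{\frac{24}{31} + \frac{7}{6}}\right)\right) \left(-156\right) + 93299 = \left(-295 - \left(\frac{95}{137} - \frac{31}{\frac{361}{186}}\right)\right) \left(-156\right) + 93299 = \left(-295 + \left(- \frac{95}{137} + 31 \cdot \frac{186}{361}\right)\right) \left(-156\right) + 93299 = \left(-295 + \left(- \frac{95}{137} + \frac{5766}{361}\right)\right) \left(-156\right) + 93299 = \left(-295 + \frac{755647}{49457}\right) \left(-156\right) + 93299 = \left(- \frac{13834168}{49457}\right) \left(-156\right) + 93299 = \frac{2158130208}{49457} + 93299 = \frac{6772418851}{49457}$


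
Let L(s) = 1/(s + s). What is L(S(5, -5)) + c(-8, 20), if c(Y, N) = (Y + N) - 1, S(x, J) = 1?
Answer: 23/2 ≈ 11.500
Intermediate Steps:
c(Y, N) = -1 + N + Y (c(Y, N) = (N + Y) - 1 = -1 + N + Y)
L(s) = 1/(2*s)
L(S(5, -5)) + c(-8, 20) = (½)/1 + (-1 + 20 - 8) = (½)*1 + 11 = ½ + 11 = 23/2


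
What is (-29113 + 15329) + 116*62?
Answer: -6592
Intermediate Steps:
(-29113 + 15329) + 116*62 = -13784 + 7192 = -6592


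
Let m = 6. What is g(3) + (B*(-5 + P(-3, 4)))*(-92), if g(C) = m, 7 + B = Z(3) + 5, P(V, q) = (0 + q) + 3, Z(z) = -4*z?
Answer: 2582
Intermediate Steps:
P(V, q) = 3 + q (P(V, q) = q + 3 = 3 + q)
B = -14 (B = -7 + (-4*3 + 5) = -7 + (-12 + 5) = -7 - 7 = -14)
g(C) = 6
g(3) + (B*(-5 + P(-3, 4)))*(-92) = 6 - 14*(-5 + (3 + 4))*(-92) = 6 - 14*(-5 + 7)*(-92) = 6 - 14*2*(-92) = 6 - 28*(-92) = 6 + 2576 = 2582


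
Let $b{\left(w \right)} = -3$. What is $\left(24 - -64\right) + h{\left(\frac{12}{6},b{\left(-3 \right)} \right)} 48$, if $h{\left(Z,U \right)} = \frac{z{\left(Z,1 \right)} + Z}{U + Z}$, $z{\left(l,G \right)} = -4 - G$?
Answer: $232$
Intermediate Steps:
$h{\left(Z,U \right)} = \frac{-5 + Z}{U + Z}$ ($h{\left(Z,U \right)} = \frac{\left(-4 - 1\right) + Z}{U + Z} = \frac{-5 + Z}{U + Z}$)
$\left(24 - -64\right) + h{\left(\frac{12}{6},b{\left(-3 \right)} \right)} 48 = \left(24 - -64\right) + \frac{-5 + \frac{12}{6}}{-3 + \frac{12}{6}} \cdot 48 = \left(24 + 64\right) + \frac{-5 + 12 \cdot \frac{1}{6}}{-3 + 12 \cdot \frac{1}{6}} \cdot 48 = 88 + \frac{-5 + 2}{-3 + 2} \cdot 48 = 88 + \frac{1}{-1} \left(-3\right) 48 = 88 + \left(-1\right) \left(-3\right) 48 = 88 + 3 \cdot 48 = 88 + 144 = 232$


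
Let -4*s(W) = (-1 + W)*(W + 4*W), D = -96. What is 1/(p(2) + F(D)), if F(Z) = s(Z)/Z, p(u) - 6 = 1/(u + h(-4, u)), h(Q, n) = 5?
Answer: 28/3567 ≈ 0.0078497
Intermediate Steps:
s(W) = -5*W*(-1 + W)/4 (s(W) = -(-1 + W)*(W + 4*W)/4 = -(-1 + W)*5*W/4 = -5*W*(-1 + W)/4)
p(u) = 6 + 1/(5 + u) (p(u) = 6 + 1/(u + 5) = 6 + 1/(5 + u))
F(Z) = 5/4 - 5*Z/4 (F(Z) = (5*Z*(1 - Z)/4)/Z = 5/4 - 5*Z/4)
1/(p(2) + F(D)) = 1/((31 + 6*2)/(5 + 2) + (5/4 - 5/4*(-96))) = 1/((31 + 12)/7 + (5/4 + 120)) = 1/((1/7)*43 + 485/4) = 1/(43/7 + 485/4) = 1/(3567/28) = 28/3567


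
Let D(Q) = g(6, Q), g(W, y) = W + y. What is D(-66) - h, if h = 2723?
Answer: -2783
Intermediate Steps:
D(Q) = 6 + Q
D(-66) - h = (6 - 66) - 1*2723 = -60 - 2723 = -2783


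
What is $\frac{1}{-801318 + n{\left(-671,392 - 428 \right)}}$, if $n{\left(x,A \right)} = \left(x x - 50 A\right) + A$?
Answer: $- \frac{1}{349313} \approx -2.8628 \cdot 10^{-6}$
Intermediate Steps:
$n{\left(x,A \right)} = x^{2} - 49 A$ ($n{\left(x,A \right)} = \left(x^{2} - 50 A\right) + A = x^{2} - 49 A$)
$\frac{1}{-801318 + n{\left(-671,392 - 428 \right)}} = \frac{1}{-801318 + \left(\left(-671\right)^{2} - 49 \left(392 - 428\right)\right)} = \frac{1}{-801318 + \left(450241 - -1764\right)} = \frac{1}{-801318 + \left(450241 + 1764\right)} = \frac{1}{-801318 + 452005} = \frac{1}{-349313} = - \frac{1}{349313}$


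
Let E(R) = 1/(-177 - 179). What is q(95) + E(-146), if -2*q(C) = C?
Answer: -16911/356 ≈ -47.503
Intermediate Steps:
E(R) = -1/356 (E(R) = 1/(-356) = -1/356)
q(C) = -C/2
q(95) + E(-146) = -½*95 - 1/356 = -95/2 - 1/356 = -16911/356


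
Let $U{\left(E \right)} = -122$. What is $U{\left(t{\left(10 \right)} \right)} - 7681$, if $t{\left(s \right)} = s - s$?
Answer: $-7803$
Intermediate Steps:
$t{\left(s \right)} = 0$
$U{\left(t{\left(10 \right)} \right)} - 7681 = -122 - 7681 = -7803$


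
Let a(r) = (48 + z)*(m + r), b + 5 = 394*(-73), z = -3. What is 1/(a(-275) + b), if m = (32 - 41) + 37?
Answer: -1/39882 ≈ -2.5074e-5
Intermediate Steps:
m = 28 (m = -9 + 37 = 28)
b = -28767 (b = -5 + 394*(-73) = -5 - 28762 = -28767)
a(r) = 1260 + 45*r (a(r) = (48 - 3)*(28 + r) = 45*(28 + r) = 1260 + 45*r)
1/(a(-275) + b) = 1/((1260 + 45*(-275)) - 28767) = 1/((1260 - 12375) - 28767) = 1/(-11115 - 28767) = 1/(-39882) = -1/39882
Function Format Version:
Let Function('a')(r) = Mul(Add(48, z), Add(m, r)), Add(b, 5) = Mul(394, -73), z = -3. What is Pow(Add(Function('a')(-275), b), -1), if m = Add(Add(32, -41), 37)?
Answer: Rational(-1, 39882) ≈ -2.5074e-5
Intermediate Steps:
m = 28 (m = Add(-9, 37) = 28)
b = -28767 (b = Add(-5, Mul(394, -73)) = Add(-5, -28762) = -28767)
Function('a')(r) = Add(1260, Mul(45, r)) (Function('a')(r) = Mul(Add(48, -3), Add(28, r)) = Mul(45, Add(28, r)) = Add(1260, Mul(45, r)))
Pow(Add(Function('a')(-275), b), -1) = Pow(Add(Add(1260, Mul(45, -275)), -28767), -1) = Pow(Add(Add(1260, -12375), -28767), -1) = Pow(Add(-11115, -28767), -1) = Pow(-39882, -1) = Rational(-1, 39882)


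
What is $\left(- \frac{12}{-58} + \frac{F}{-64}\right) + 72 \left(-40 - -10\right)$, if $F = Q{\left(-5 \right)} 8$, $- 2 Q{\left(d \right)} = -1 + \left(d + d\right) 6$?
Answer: $- \frac{1003913}{464} \approx -2163.6$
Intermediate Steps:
$Q{\left(d \right)} = \frac{1}{2} - 6 d$ ($Q{\left(d \right)} = - \frac{-1 + \left(d + d\right) 6}{2} = - \frac{-1 + 2 d 6}{2} = - \frac{-1 + 12 d}{2} = \frac{1}{2} - 6 d$)
$F = 244$ ($F = \left(\frac{1}{2} - -30\right) 8 = \left(\frac{1}{2} + 30\right) 8 = \frac{61}{2} \cdot 8 = 244$)
$\left(- \frac{12}{-58} + \frac{F}{-64}\right) + 72 \left(-40 - -10\right) = \left(- \frac{12}{-58} + \frac{244}{-64}\right) + 72 \left(-40 - -10\right) = \left(\left(-12\right) \left(- \frac{1}{58}\right) + 244 \left(- \frac{1}{64}\right)\right) + 72 \left(-40 + 10\right) = \left(\frac{6}{29} - \frac{61}{16}\right) + 72 \left(-30\right) = - \frac{1673}{464} - 2160 = - \frac{1003913}{464}$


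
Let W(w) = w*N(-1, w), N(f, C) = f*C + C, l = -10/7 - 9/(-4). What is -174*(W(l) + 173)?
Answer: -30102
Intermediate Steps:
l = 23/28 (l = -10*⅐ - 9*(-¼) = -10/7 + 9/4 = 23/28 ≈ 0.82143)
N(f, C) = C + C*f (N(f, C) = C*f + C = C + C*f)
W(w) = 0 (W(w) = w*(w*(1 - 1)) = w*(w*0) = w*0 = 0)
-174*(W(l) + 173) = -174*(0 + 173) = -174*173 = -30102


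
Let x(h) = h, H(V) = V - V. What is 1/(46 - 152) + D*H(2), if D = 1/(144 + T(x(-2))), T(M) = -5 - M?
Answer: -1/106 ≈ -0.0094340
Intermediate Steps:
H(V) = 0
D = 1/141 (D = 1/(144 + (-5 - 1*(-2))) = 1/(144 + (-5 + 2)) = 1/(144 - 3) = 1/141 ≈ 0.0070922)
1/(46 - 152) + D*H(2) = 1/(46 - 152) + (1/141)*0 = 1/(-106) + 0 = -1/106 + 0 = -1/106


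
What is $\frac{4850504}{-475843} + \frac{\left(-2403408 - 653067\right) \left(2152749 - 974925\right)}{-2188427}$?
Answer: $\frac{1713019241207649992}{1041347668961} \approx 1.645 \cdot 10^{6}$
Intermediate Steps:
$\frac{4850504}{-475843} + \frac{\left(-2403408 - 653067\right) \left(2152749 - 974925\right)}{-2188427} = 4850504 \left(- \frac{1}{475843}\right) + - 3056475 \left(2152749 - 974925\right) \left(- \frac{1}{2188427}\right) = - \frac{4850504}{475843} + \left(-3056475\right) 1177824 \left(- \frac{1}{2188427}\right) = - \frac{4850504}{475843} - - \frac{3599989610400}{2188427} = - \frac{4850504}{475843} + \frac{3599989610400}{2188427} = \frac{1713019241207649992}{1041347668961}$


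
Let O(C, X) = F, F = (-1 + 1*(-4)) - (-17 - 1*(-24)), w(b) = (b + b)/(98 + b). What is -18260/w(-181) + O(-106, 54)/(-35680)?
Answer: -6759486257/1614520 ≈ -4186.7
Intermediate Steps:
w(b) = 2*b/(98 + b) (w(b) = (2*b)/(98 + b) = 2*b/(98 + b))
F = -12 (F = (-1 - 4) - (-17 + 24) = -5 - 1*7 = -5 - 7 = -12)
O(C, X) = -12
-18260/w(-181) + O(-106, 54)/(-35680) = -18260/(2*(-181)/(98 - 181)) - 12/(-35680) = -18260/(2*(-181)/(-83)) - 12*(-1/35680) = -18260/(2*(-181)*(-1/83)) + 3/8920 = -18260/362/83 + 3/8920 = -18260*83/362 + 3/8920 = -757790/181 + 3/8920 = -6759486257/1614520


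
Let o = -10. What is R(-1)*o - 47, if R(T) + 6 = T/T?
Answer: 3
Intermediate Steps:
R(T) = -5 (R(T) = -6 + T/T = -6 + 1 = -5)
R(-1)*o - 47 = -5*(-10) - 47 = 50 - 47 = 3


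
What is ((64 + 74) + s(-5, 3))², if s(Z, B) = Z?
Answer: 17689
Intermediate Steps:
((64 + 74) + s(-5, 3))² = ((64 + 74) - 5)² = (138 - 5)² = 133² = 17689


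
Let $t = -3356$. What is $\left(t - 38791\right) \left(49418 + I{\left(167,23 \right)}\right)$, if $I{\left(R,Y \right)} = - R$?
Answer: $-2075781897$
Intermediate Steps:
$\left(t - 38791\right) \left(49418 + I{\left(167,23 \right)}\right) = \left(-3356 - 38791\right) \left(49418 - 167\right) = - 42147 \left(49418 - 167\right) = \left(-42147\right) 49251 = -2075781897$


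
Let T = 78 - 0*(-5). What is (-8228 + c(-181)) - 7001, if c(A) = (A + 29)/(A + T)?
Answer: -1568435/103 ≈ -15228.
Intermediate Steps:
T = 78 (T = 78 - 1*0 = 78 + 0 = 78)
c(A) = (29 + A)/(78 + A) (c(A) = (A + 29)/(A + 78) = (29 + A)/(78 + A))
(-8228 + c(-181)) - 7001 = (-8228 + (29 - 181)/(78 - 181)) - 7001 = (-8228 - 152/(-103)) - 7001 = (-8228 - 1/103*(-152)) - 7001 = (-8228 + 152/103) - 7001 = -847332/103 - 7001 = -1568435/103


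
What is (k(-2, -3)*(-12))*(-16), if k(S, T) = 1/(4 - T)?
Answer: 192/7 ≈ 27.429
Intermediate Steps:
(k(-2, -3)*(-12))*(-16) = (-1/(-4 - 3)*(-12))*(-16) = (-1/(-7)*(-12))*(-16) = (-1*(-1/7)*(-12))*(-16) = ((1/7)*(-12))*(-16) = -12/7*(-16) = 192/7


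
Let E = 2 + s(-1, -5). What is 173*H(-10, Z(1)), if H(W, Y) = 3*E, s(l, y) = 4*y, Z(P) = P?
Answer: -9342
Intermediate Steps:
E = -18 (E = 2 + 4*(-5) = 2 - 20 = -18)
H(W, Y) = -54 (H(W, Y) = 3*(-18) = -54)
173*H(-10, Z(1)) = 173*(-54) = -9342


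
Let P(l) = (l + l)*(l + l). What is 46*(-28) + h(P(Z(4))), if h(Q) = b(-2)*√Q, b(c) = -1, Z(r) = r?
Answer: -1296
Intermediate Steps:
P(l) = 4*l² (P(l) = (2*l)*(2*l) = 4*l²)
h(Q) = -√Q
46*(-28) + h(P(Z(4))) = 46*(-28) - √(4*4²) = -1288 - √(4*16) = -1288 - √64 = -1288 - 1*8 = -1288 - 8 = -1296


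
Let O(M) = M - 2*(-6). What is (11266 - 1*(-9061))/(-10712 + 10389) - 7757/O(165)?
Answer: -6103390/57171 ≈ -106.76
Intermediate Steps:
O(M) = 12 + M (O(M) = M + 12 = 12 + M)
(11266 - 1*(-9061))/(-10712 + 10389) - 7757/O(165) = (11266 - 1*(-9061))/(-10712 + 10389) - 7757/(12 + 165) = (11266 + 9061)/(-323) - 7757/177 = 20327*(-1/323) - 7757*1/177 = -20327/323 - 7757/177 = -6103390/57171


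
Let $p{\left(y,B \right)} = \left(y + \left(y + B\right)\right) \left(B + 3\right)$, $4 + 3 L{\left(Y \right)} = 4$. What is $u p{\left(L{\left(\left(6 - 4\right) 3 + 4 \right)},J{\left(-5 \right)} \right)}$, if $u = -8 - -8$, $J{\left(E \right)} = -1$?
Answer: $0$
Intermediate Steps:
$L{\left(Y \right)} = 0$ ($L{\left(Y \right)} = - \frac{4}{3} + \frac{1}{3} \cdot 4 = - \frac{4}{3} + \frac{4}{3} = 0$)
$p{\left(y,B \right)} = \left(3 + B\right) \left(B + 2 y\right)$ ($p{\left(y,B \right)} = \left(y + \left(B + y\right)\right) \left(3 + B\right) = \left(B + 2 y\right) \left(3 + B\right) = \left(3 + B\right) \left(B + 2 y\right)$)
$u = 0$ ($u = -8 + 8 = 0$)
$u p{\left(L{\left(\left(6 - 4\right) 3 + 4 \right)},J{\left(-5 \right)} \right)} = 0 \left(\left(-1\right)^{2} + 3 \left(-1\right) + 6 \cdot 0 + 2 \left(-1\right) 0\right) = 0 \left(1 - 3 + 0 + 0\right) = 0 \left(-2\right) = 0$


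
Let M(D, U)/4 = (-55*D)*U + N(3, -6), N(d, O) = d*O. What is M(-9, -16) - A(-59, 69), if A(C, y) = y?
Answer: -31821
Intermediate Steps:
N(d, O) = O*d
M(D, U) = -72 - 220*D*U (M(D, U) = 4*((-55*D)*U - 6*3) = 4*(-55*D*U - 18) = 4*(-18 - 55*D*U) = -72 - 220*D*U)
M(-9, -16) - A(-59, 69) = (-72 - 220*(-9)*(-16)) - 1*69 = (-72 - 31680) - 69 = -31752 - 69 = -31821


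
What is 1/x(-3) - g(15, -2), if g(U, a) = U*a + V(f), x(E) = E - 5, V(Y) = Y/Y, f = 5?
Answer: 231/8 ≈ 28.875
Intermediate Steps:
V(Y) = 1
x(E) = -5 + E
g(U, a) = 1 + U*a (g(U, a) = U*a + 1 = 1 + U*a)
1/x(-3) - g(15, -2) = 1/(-5 - 3) - (1 + 15*(-2)) = 1/(-8) - (1 - 30) = -⅛ - 1*(-29) = -⅛ + 29 = 231/8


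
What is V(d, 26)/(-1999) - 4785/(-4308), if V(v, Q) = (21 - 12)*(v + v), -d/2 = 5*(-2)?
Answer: 2671445/2870564 ≈ 0.93063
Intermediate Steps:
d = 20 (d = -10*(-2) = -2*(-10) = 20)
V(v, Q) = 18*v (V(v, Q) = 9*(2*v) = 18*v)
V(d, 26)/(-1999) - 4785/(-4308) = (18*20)/(-1999) - 4785/(-4308) = 360*(-1/1999) - 4785*(-1/4308) = -360/1999 + 1595/1436 = 2671445/2870564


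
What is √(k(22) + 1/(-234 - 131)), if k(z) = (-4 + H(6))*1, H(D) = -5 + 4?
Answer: I*√666490/365 ≈ 2.2367*I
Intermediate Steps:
H(D) = -1
k(z) = -5 (k(z) = (-4 - 1)*1 = -5*1 = -5)
√(k(22) + 1/(-234 - 131)) = √(-5 + 1/(-234 - 131)) = √(-5 + 1/(-365)) = √(-5 - 1/365) = √(-1826/365) = I*√666490/365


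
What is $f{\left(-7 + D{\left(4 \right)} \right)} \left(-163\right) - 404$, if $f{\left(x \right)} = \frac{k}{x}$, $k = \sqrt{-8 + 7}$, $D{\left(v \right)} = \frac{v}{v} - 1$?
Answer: $-404 + \frac{163 i}{7} \approx -404.0 + 23.286 i$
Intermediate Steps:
$D{\left(v \right)} = 0$ ($D{\left(v \right)} = 1 - 1 = 0$)
$k = i$ ($k = \sqrt{-1} = i \approx 1.0 i$)
$f{\left(x \right)} = \frac{i}{x}$
$f{\left(-7 + D{\left(4 \right)} \right)} \left(-163\right) - 404 = \frac{i}{-7 + 0} \left(-163\right) - 404 = \frac{i}{-7} \left(-163\right) - 404 = i \left(- \frac{1}{7}\right) \left(-163\right) - 404 = - \frac{i}{7} \left(-163\right) - 404 = \frac{163 i}{7} - 404 = -404 + \frac{163 i}{7}$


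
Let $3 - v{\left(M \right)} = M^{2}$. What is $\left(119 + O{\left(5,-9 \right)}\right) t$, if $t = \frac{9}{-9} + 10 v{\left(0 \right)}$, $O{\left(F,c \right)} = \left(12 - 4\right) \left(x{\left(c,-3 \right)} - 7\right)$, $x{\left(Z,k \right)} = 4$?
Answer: $2755$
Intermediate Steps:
$v{\left(M \right)} = 3 - M^{2}$
$O{\left(F,c \right)} = -24$ ($O{\left(F,c \right)} = \left(12 - 4\right) \left(4 - 7\right) = 8 \left(-3\right) = -24$)
$t = 29$ ($t = \frac{9}{-9} + 10 \left(3 - 0^{2}\right) = 9 \left(- \frac{1}{9}\right) + 10 \left(3 - 0\right) = -1 + 10 \left(3 + 0\right) = -1 + 10 \cdot 3 = -1 + 30 = 29$)
$\left(119 + O{\left(5,-9 \right)}\right) t = \left(119 - 24\right) 29 = 95 \cdot 29 = 2755$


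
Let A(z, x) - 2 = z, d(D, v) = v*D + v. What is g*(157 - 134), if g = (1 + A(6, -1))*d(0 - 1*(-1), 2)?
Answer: 828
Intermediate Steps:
d(D, v) = v + D*v (d(D, v) = D*v + v = v + D*v)
A(z, x) = 2 + z
g = 36 (g = (1 + (2 + 6))*(2*(1 + (0 - 1*(-1)))) = (1 + 8)*(2*(1 + (0 + 1))) = 9*(2*(1 + 1)) = 9*(2*2) = 9*4 = 36)
g*(157 - 134) = 36*(157 - 134) = 36*23 = 828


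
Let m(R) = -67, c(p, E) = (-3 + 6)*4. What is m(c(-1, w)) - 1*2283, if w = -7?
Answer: -2350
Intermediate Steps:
c(p, E) = 12 (c(p, E) = 3*4 = 12)
m(c(-1, w)) - 1*2283 = -67 - 1*2283 = -67 - 2283 = -2350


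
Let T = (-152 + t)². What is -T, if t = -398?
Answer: -302500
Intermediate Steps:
T = 302500 (T = (-152 - 398)² = (-550)² = 302500)
-T = -1*302500 = -302500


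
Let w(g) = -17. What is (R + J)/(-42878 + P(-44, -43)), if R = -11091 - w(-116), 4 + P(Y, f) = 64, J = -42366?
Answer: 26720/21409 ≈ 1.2481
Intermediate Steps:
P(Y, f) = 60 (P(Y, f) = -4 + 64 = 60)
R = -11074 (R = -11091 - 1*(-17) = -11091 + 17 = -11074)
(R + J)/(-42878 + P(-44, -43)) = (-11074 - 42366)/(-42878 + 60) = -53440/(-42818) = -53440*(-1/42818) = 26720/21409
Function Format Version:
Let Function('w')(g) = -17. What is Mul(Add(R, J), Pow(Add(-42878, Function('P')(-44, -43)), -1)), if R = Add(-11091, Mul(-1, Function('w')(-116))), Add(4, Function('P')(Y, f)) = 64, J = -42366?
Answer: Rational(26720, 21409) ≈ 1.2481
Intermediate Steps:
Function('P')(Y, f) = 60 (Function('P')(Y, f) = Add(-4, 64) = 60)
R = -11074 (R = Add(-11091, Mul(-1, -17)) = Add(-11091, 17) = -11074)
Mul(Add(R, J), Pow(Add(-42878, Function('P')(-44, -43)), -1)) = Mul(Add(-11074, -42366), Pow(Add(-42878, 60), -1)) = Mul(-53440, Pow(-42818, -1)) = Mul(-53440, Rational(-1, 42818)) = Rational(26720, 21409)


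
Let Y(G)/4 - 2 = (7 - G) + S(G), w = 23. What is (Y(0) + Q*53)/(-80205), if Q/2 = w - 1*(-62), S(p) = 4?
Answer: -9062/80205 ≈ -0.11299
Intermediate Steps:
Q = 170 (Q = 2*(23 - 1*(-62)) = 2*(23 + 62) = 2*85 = 170)
Y(G) = 52 - 4*G (Y(G) = 8 + 4*((7 - G) + 4) = 8 + 4*(11 - G) = 8 + (44 - 4*G) = 52 - 4*G)
(Y(0) + Q*53)/(-80205) = ((52 - 4*0) + 170*53)/(-80205) = ((52 + 0) + 9010)*(-1/80205) = (52 + 9010)*(-1/80205) = 9062*(-1/80205) = -9062/80205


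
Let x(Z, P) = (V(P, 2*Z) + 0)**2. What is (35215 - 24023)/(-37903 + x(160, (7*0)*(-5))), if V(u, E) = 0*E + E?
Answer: 11192/64497 ≈ 0.17353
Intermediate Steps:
V(u, E) = E (V(u, E) = 0 + E = E)
x(Z, P) = 4*Z**2 (x(Z, P) = (2*Z + 0)**2 = (2*Z)**2 = 4*Z**2)
(35215 - 24023)/(-37903 + x(160, (7*0)*(-5))) = (35215 - 24023)/(-37903 + 4*160**2) = 11192/(-37903 + 4*25600) = 11192/(-37903 + 102400) = 11192/64497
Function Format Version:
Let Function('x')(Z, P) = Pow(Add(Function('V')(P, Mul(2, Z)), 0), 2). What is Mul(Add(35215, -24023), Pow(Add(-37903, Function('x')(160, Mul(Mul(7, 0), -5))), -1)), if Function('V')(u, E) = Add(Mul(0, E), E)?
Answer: Rational(11192, 64497) ≈ 0.17353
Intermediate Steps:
Function('V')(u, E) = E (Function('V')(u, E) = Add(0, E) = E)
Function('x')(Z, P) = Mul(4, Pow(Z, 2)) (Function('x')(Z, P) = Pow(Add(Mul(2, Z), 0), 2) = Pow(Mul(2, Z), 2) = Mul(4, Pow(Z, 2)))
Mul(Add(35215, -24023), Pow(Add(-37903, Function('x')(160, Mul(Mul(7, 0), -5))), -1)) = Mul(Add(35215, -24023), Pow(Add(-37903, Mul(4, Pow(160, 2))), -1)) = Mul(11192, Pow(Add(-37903, Mul(4, 25600)), -1)) = Mul(11192, Pow(Add(-37903, 102400), -1)) = Mul(11192, Pow(64497, -1)) = Mul(11192, Rational(1, 64497)) = Rational(11192, 64497)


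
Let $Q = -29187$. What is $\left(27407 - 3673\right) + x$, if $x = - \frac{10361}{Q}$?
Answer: $\frac{692734619}{29187} \approx 23734.0$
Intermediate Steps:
$x = \frac{10361}{29187}$ ($x = - \frac{10361}{-29187} = \left(-10361\right) \left(- \frac{1}{29187}\right) = \frac{10361}{29187} \approx 0.35499$)
$\left(27407 - 3673\right) + x = \left(27407 - 3673\right) + \frac{10361}{29187} = 23734 + \frac{10361}{29187} = \frac{692734619}{29187}$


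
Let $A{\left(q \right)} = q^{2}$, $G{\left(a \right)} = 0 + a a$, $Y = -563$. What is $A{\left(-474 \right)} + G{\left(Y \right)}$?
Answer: $541645$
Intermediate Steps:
$G{\left(a \right)} = a^{2}$ ($G{\left(a \right)} = 0 + a^{2} = a^{2}$)
$A{\left(-474 \right)} + G{\left(Y \right)} = \left(-474\right)^{2} + \left(-563\right)^{2} = 224676 + 316969 = 541645$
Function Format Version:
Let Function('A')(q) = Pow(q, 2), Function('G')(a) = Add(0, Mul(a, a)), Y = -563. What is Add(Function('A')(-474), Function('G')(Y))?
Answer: 541645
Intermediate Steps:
Function('G')(a) = Pow(a, 2) (Function('G')(a) = Add(0, Pow(a, 2)) = Pow(a, 2))
Add(Function('A')(-474), Function('G')(Y)) = Add(Pow(-474, 2), Pow(-563, 2)) = Add(224676, 316969) = 541645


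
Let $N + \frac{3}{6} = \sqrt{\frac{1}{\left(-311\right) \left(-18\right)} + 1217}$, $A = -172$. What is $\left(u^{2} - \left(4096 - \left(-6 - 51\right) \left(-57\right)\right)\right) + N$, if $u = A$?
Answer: $\frac{57473}{2} + \frac{\sqrt{4237541074}}{1866} \approx 28771.0$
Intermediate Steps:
$u = -172$
$N = - \frac{1}{2} + \frac{\sqrt{4237541074}}{1866}$ ($N = - \frac{1}{2} + \sqrt{\frac{1}{\left(-311\right) \left(-18\right)} + 1217} = - \frac{1}{2} + \sqrt{\frac{1}{5598} + 1217} = - \frac{1}{2} + \sqrt{\frac{6812767}{5598}} = - \frac{1}{2} + \frac{\sqrt{4237541074}}{1866} \approx 34.385$)
$\left(u^{2} - \left(4096 - \left(-6 - 51\right) \left(-57\right)\right)\right) + N = \left(\left(-172\right)^{2} - \left(4096 - \left(-6 - 51\right) \left(-57\right)\right)\right) - \left(\frac{1}{2} - \frac{\sqrt{4237541074}}{1866}\right) = \left(29584 - 847\right) - \left(\frac{1}{2} - \frac{\sqrt{4237541074}}{1866}\right) = 28737 - \left(\frac{1}{2} - \frac{\sqrt{4237541074}}{1866}\right) = \frac{57473}{2} + \frac{\sqrt{4237541074}}{1866}$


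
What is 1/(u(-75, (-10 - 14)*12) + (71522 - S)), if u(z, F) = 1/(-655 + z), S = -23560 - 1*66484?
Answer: 730/117943179 ≈ 6.1894e-6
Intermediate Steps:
S = -90044 (S = -23560 - 66484 = -90044)
1/(u(-75, (-10 - 14)*12) + (71522 - S)) = 1/(1/(-655 - 75) + (71522 - 1*(-90044))) = 1/(1/(-730) + (71522 + 90044)) = 1/(-1/730 + 161566) = 1/(117943179/730) = 730/117943179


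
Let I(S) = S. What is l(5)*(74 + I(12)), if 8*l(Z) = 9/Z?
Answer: 387/20 ≈ 19.350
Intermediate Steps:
l(Z) = 9/(8*Z) (l(Z) = (9/Z)/8 = 9/(8*Z))
l(5)*(74 + I(12)) = ((9/8)/5)*(74 + 12) = ((9/8)*(⅕))*86 = (9/40)*86 = 387/20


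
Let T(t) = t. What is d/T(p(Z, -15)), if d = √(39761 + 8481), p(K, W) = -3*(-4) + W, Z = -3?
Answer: -√48242/3 ≈ -73.214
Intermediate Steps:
p(K, W) = 12 + W
d = √48242 ≈ 219.64
d/T(p(Z, -15)) = √48242/(12 - 15) = √48242/(-3) = √48242*(-⅓) = -√48242/3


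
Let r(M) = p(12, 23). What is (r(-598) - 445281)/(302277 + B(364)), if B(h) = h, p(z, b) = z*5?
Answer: -445221/302641 ≈ -1.4711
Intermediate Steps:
p(z, b) = 5*z
r(M) = 60 (r(M) = 5*12 = 60)
(r(-598) - 445281)/(302277 + B(364)) = (60 - 445281)/(302277 + 364) = -445221/302641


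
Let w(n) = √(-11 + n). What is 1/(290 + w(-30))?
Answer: 290/84141 - I*√41/84141 ≈ 0.0034466 - 7.61e-5*I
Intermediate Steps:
1/(290 + w(-30)) = 1/(290 + √(-11 - 30)) = 1/(290 + √(-41)) = 1/(290 + I*√41)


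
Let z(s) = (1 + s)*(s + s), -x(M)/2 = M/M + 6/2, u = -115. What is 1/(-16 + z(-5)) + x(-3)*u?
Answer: 22081/24 ≈ 920.04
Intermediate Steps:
x(M) = -8 (x(M) = -2*(M/M + 6/2) = -2*(1 + 6*(½)) = -2*(1 + 3) = -2*4 = -8)
z(s) = 2*s*(1 + s) (z(s) = (1 + s)*(2*s) = 2*s*(1 + s))
1/(-16 + z(-5)) + x(-3)*u = 1/(-16 + 2*(-5)*(1 - 5)) - 8*(-115) = 1/(-16 + 2*(-5)*(-4)) + 920 = 1/(-16 + 40) + 920 = 1/24 + 920 = 22081/24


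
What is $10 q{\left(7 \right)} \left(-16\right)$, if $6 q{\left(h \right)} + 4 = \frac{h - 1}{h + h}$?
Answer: $\frac{2000}{21} \approx 95.238$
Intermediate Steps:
$q{\left(h \right)} = - \frac{2}{3} + \frac{-1 + h}{12 h}$ ($q{\left(h \right)} = - \frac{2}{3} + \frac{\left(h - 1\right) \frac{1}{h + h}}{6} = - \frac{2}{3} + \frac{\left(-1 + h\right) \frac{1}{2 h}}{6} = - \frac{2}{3} + \frac{\frac{1}{2} \frac{1}{h} \left(-1 + h\right)}{6} = - \frac{2}{3} + \frac{-1 + h}{12 h}$)
$10 q{\left(7 \right)} \left(-16\right) = 10 \frac{-1 - 49}{12 \cdot 7} \left(-16\right) = 10 \cdot \frac{1}{12} \cdot \frac{1}{7} \left(-1 - 49\right) \left(-16\right) = 10 \cdot \frac{1}{12} \cdot \frac{1}{7} \left(-50\right) \left(-16\right) = 10 \left(- \frac{25}{42}\right) \left(-16\right) = \left(- \frac{125}{21}\right) \left(-16\right) = \frac{2000}{21}$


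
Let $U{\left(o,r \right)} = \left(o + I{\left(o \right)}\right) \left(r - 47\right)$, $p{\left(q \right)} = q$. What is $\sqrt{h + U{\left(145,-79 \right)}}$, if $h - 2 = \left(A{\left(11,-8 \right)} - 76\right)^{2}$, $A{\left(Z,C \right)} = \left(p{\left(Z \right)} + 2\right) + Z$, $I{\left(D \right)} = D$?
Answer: $i \sqrt{33834} \approx 183.94 i$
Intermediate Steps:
$A{\left(Z,C \right)} = 2 + 2 Z$ ($A{\left(Z,C \right)} = \left(Z + 2\right) + Z = \left(2 + Z\right) + Z = 2 + 2 Z$)
$U{\left(o,r \right)} = 2 o \left(-47 + r\right)$ ($U{\left(o,r \right)} = \left(o + o\right) \left(r - 47\right) = 2 o \left(-47 + r\right)$)
$h = 2706$ ($h = 2 + \left(\left(2 + 2 \cdot 11\right) - 76\right)^{2} = 2 + \left(\left(2 + 22\right) - 76\right)^{2} = 2 + \left(24 - 76\right)^{2} = 2 + \left(-52\right)^{2} = 2 + 2704 = 2706$)
$\sqrt{h + U{\left(145,-79 \right)}} = \sqrt{2706 + 2 \cdot 145 \left(-47 - 79\right)} = \sqrt{2706 + 2 \cdot 145 \left(-126\right)} = \sqrt{2706 - 36540} = \sqrt{-33834} = i \sqrt{33834}$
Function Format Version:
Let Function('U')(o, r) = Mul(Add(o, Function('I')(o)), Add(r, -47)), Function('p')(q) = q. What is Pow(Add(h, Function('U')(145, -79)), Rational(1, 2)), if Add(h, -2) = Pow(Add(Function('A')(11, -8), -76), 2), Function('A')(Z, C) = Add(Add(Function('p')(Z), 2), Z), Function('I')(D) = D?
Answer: Mul(I, Pow(33834, Rational(1, 2))) ≈ Mul(183.94, I)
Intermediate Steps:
Function('A')(Z, C) = Add(2, Mul(2, Z)) (Function('A')(Z, C) = Add(Add(Z, 2), Z) = Add(Add(2, Z), Z) = Add(2, Mul(2, Z)))
Function('U')(o, r) = Mul(2, o, Add(-47, r)) (Function('U')(o, r) = Mul(Add(o, o), Add(r, -47)) = Mul(Mul(2, o), Add(-47, r)) = Mul(2, o, Add(-47, r)))
h = 2706 (h = Add(2, Pow(Add(Add(2, Mul(2, 11)), -76), 2)) = Add(2, Pow(Add(Add(2, 22), -76), 2)) = Add(2, Pow(Add(24, -76), 2)) = Add(2, Pow(-52, 2)) = Add(2, 2704) = 2706)
Pow(Add(h, Function('U')(145, -79)), Rational(1, 2)) = Pow(Add(2706, Mul(2, 145, Add(-47, -79))), Rational(1, 2)) = Pow(Add(2706, Mul(2, 145, -126)), Rational(1, 2)) = Pow(Add(2706, -36540), Rational(1, 2)) = Pow(-33834, Rational(1, 2)) = Mul(I, Pow(33834, Rational(1, 2)))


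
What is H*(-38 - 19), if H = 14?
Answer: -798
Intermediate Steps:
H*(-38 - 19) = 14*(-38 - 19) = 14*(-57) = -798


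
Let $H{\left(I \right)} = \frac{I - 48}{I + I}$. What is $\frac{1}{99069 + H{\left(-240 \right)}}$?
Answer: $\frac{5}{495348} \approx 1.0094 \cdot 10^{-5}$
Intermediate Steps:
$H{\left(I \right)} = \frac{-48 + I}{2 I}$
$\frac{1}{99069 + H{\left(-240 \right)}} = \frac{1}{99069 + \frac{-48 - 240}{2 \left(-240\right)}} = \frac{1}{99069 + \frac{1}{2} \left(- \frac{1}{240}\right) \left(-288\right)} = \frac{1}{99069 + \frac{3}{5}} = \frac{1}{\frac{495348}{5}} = \frac{5}{495348}$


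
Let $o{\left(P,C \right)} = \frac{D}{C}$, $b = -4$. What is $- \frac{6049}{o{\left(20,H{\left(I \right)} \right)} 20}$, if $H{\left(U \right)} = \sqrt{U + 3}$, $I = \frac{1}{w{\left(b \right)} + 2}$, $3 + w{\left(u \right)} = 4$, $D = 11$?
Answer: $- \frac{6049 \sqrt{30}}{660} \approx -50.2$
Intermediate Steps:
$w{\left(u \right)} = 1$ ($w{\left(u \right)} = -3 + 4 = 1$)
$I = \frac{1}{3}$ ($I = \frac{1}{1 + 2} = \frac{1}{3} \approx 0.33333$)
$H{\left(U \right)} = \sqrt{3 + U}$
$o{\left(P,C \right)} = \frac{11}{C}$
$- \frac{6049}{o{\left(20,H{\left(I \right)} \right)} 20} = - \frac{6049}{\frac{11}{\sqrt{3 + \frac{1}{3}}} \cdot 20} = - \frac{6049}{\frac{11}{\sqrt{\frac{10}{3}}} \cdot 20} = - \frac{6049}{\frac{11}{\frac{1}{3} \sqrt{30}} \cdot 20} = - \frac{6049}{11 \frac{\sqrt{30}}{10} \cdot 20} = - \frac{6049}{\frac{11 \sqrt{30}}{10} \cdot 20} = - \frac{6049}{22 \sqrt{30}} = - 6049 \frac{\sqrt{30}}{660} = - \frac{6049 \sqrt{30}}{660}$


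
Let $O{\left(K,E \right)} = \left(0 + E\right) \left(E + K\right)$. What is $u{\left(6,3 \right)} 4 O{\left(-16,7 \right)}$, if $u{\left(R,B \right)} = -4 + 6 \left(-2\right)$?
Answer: $4032$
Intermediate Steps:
$u{\left(R,B \right)} = -16$ ($u{\left(R,B \right)} = -4 - 12 = -16$)
$O{\left(K,E \right)} = E \left(E + K\right)$
$u{\left(6,3 \right)} 4 O{\left(-16,7 \right)} = \left(-16\right) 4 \cdot 7 \left(7 - 16\right) = - 64 \cdot 7 \left(-9\right) = \left(-64\right) \left(-63\right) = 4032$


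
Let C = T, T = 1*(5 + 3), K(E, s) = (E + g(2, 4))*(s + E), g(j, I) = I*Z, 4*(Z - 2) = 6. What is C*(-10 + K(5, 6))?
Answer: 1592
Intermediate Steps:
Z = 7/2 (Z = 2 + (1/4)*6 = 2 + 3/2 = 7/2 ≈ 3.5000)
g(j, I) = 7*I/2 (g(j, I) = I*(7/2) = 7*I/2)
K(E, s) = (14 + E)*(E + s) (K(E, s) = (E + (7/2)*4)*(s + E) = (E + 14)*(E + s) = (14 + E)*(E + s))
T = 8 (T = 1*8 = 8)
C = 8
C*(-10 + K(5, 6)) = 8*(-10 + (5**2 + 14*5 + 14*6 + 5*6)) = 8*(-10 + (25 + 70 + 84 + 30)) = 8*(-10 + 209) = 8*199 = 1592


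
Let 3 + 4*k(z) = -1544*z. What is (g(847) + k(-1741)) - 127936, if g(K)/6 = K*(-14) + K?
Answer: 1912093/4 ≈ 4.7802e+5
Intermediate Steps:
k(z) = -¾ - 386*z (k(z) = -¾ + (-1544*z)/4 = -¾ - 386*z)
g(K) = -78*K (g(K) = 6*(K*(-14) + K) = 6*(-14*K + K) = 6*(-13*K) = -78*K)
(g(847) + k(-1741)) - 127936 = (-78*847 + (-¾ - 386*(-1741))) - 127936 = (-66066 + (-¾ + 672026)) - 127936 = (-66066 + 2688101/4) - 127936 = 2423837/4 - 127936 = 1912093/4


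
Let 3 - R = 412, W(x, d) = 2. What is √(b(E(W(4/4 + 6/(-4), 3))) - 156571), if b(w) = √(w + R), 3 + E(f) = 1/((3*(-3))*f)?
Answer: √(-5636556 + 6*I*√14834)/6 ≈ 0.02565 + 395.69*I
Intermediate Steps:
R = -409 (R = 3 - 1*412 = 3 - 412 = -409)
E(f) = -3 - 1/(9*f) (E(f) = -3 + 1/((3*(-3))*f) = -3 + 1/(-9*f) = -3 - 1/(9*f))
b(w) = √(-409 + w) (b(w) = √(w - 409) = √(-409 + w))
√(b(E(W(4/4 + 6/(-4), 3))) - 156571) = √(√(-409 + (-3 - ⅑/2)) - 156571) = √(√(-409 + (-3 - ⅑*½)) - 156571) = √(√(-409 + (-3 - 1/18)) - 156571) = √(√(-409 - 55/18) - 156571) = √(√(-7417/18) - 156571) = √(I*√14834/6 - 156571) = √(-156571 + I*√14834/6)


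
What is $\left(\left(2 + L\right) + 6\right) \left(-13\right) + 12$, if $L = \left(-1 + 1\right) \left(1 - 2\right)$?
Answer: $-92$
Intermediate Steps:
$L = 0$ ($L = 0 \left(-1\right) = 0$)
$\left(\left(2 + L\right) + 6\right) \left(-13\right) + 12 = \left(\left(2 + 0\right) + 6\right) \left(-13\right) + 12 = \left(2 + 6\right) \left(-13\right) + 12 = 8 \left(-13\right) + 12 = -104 + 12 = -92$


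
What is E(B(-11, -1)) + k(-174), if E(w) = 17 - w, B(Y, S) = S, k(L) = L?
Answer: -156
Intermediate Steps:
E(B(-11, -1)) + k(-174) = (17 - 1*(-1)) - 174 = (17 + 1) - 174 = 18 - 174 = -156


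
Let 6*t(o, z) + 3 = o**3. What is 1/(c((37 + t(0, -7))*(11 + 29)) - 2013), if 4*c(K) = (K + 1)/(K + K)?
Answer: -11680/23510379 ≈ -0.00049680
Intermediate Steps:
t(o, z) = -1/2 + o**3/6
c(K) = (1 + K)/(8*K) (c(K) = ((K + 1)/(K + K))/4 = ((1 + K)/((2*K)))/4 = ((1 + K)*(1/(2*K)))/4 = ((1 + K)/(2*K))/4 = (1 + K)/(8*K))
1/(c((37 + t(0, -7))*(11 + 29)) - 2013) = 1/((1 + (37 + (-1/2 + (1/6)*0**3))*(11 + 29))/(8*(((37 + (-1/2 + (1/6)*0**3))*(11 + 29)))) - 2013) = 1/((1 + (37 + (-1/2 + (1/6)*0))*40)/(8*(((37 + (-1/2 + (1/6)*0))*40))) - 2013) = 1/((1 + (37 + (-1/2 + 0))*40)/(8*(((37 + (-1/2 + 0))*40))) - 2013) = 1/((1 + (37 - 1/2)*40)/(8*(((37 - 1/2)*40))) - 2013) = 1/((1 + (73/2)*40)/(8*(((73/2)*40))) - 2013) = 1/((1/8)*(1 + 1460)/1460 - 2013) = 1/((1/8)*(1/1460)*1461 - 2013) = 1/(1461/11680 - 2013) = 1/(-23510379/11680) = -11680/23510379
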